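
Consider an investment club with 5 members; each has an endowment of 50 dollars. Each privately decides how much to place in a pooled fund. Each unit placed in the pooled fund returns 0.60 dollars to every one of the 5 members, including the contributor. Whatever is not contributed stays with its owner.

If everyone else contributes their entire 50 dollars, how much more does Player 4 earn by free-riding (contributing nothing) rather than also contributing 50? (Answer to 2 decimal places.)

Switching from a contribution of 50 to 0 lets Player 4 keep an extra 50 dollars, but lowers the pooled fund by 50, which costs Player 4 their own share of that drop: 0.60 × 50 = 30.00.
Net gain = 50 − 30.00 = 20.00. The private return per contributed unit (0.60) is below 1, so free-riding is indeed the best response regardless of what the others do.

20.00 dollars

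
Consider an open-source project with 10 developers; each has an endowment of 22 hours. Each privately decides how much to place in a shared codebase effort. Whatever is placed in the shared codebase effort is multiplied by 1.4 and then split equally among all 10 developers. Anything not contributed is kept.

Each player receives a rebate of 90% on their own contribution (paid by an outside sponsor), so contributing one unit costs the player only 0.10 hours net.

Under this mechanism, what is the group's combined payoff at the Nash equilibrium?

506.00 hours

With the mechanism, a contributed unit returns (1.4/10) / 0.10 = 1.4000 per unit of net cost to the contributor — now above 1 — so contributing fully is weakly dominant for every player.
So the Nash equilibrium is full contribution by all 10; the group earns 10 × (22 × 0.90 + 1.4 × 22) = 506.00.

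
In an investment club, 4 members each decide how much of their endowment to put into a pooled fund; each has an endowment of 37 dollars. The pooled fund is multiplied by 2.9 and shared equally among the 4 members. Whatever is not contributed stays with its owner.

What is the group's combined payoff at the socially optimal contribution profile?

429.20 dollars

Each contributed unit returns 2.900 to the group as a whole (0.7250 to each of 4 players), which exceeds 1, so the social optimum is full contribution: group total = 2.900 × 148 = 429.20.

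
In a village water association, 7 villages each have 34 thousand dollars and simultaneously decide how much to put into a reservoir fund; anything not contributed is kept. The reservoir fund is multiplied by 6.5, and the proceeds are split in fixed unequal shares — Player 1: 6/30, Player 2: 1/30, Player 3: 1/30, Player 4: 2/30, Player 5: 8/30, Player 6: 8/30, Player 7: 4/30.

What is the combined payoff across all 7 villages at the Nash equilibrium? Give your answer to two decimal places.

799.00 thousand dollars

For player j, contributing a unit is worthwhile iff 6.5 × (j's share) ≥ 1, i.e. iff j's share is at least 0.1538.
Player 1, Player 5 and Player 6 are above the threshold, contributing 34 each; the remaining 4 contribute 0. Total contributed: 102.
The reservoir fund pays out 6.5 × 102 = 663.00 in total (split across the unequal shares, but the aggregate is all that matters for the group sum).
The 4 free-riders keep 34 each, adding 136. Group total = 136 + 663.00 = 799.00.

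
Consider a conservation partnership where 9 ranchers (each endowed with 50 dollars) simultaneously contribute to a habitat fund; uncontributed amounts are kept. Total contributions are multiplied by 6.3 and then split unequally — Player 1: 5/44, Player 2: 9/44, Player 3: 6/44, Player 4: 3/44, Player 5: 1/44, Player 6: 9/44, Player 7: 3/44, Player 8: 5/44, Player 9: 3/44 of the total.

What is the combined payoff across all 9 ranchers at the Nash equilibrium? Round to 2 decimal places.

For player j, contributing a unit is worthwhile iff 6.3 × (j's share) ≥ 1, i.e. iff j's share is at least 0.1587.
Player 2 and Player 6 are above the threshold, contributing 50 each; the remaining 7 contribute 0. Total contributed: 100.
The habitat fund pays out 6.3 × 100 = 630.00 in total (split across the unequal shares, but the aggregate is all that matters for the group sum).
The 7 free-riders keep 50 each, adding 350. Group total = 350 + 630.00 = 980.00.

980.00 dollars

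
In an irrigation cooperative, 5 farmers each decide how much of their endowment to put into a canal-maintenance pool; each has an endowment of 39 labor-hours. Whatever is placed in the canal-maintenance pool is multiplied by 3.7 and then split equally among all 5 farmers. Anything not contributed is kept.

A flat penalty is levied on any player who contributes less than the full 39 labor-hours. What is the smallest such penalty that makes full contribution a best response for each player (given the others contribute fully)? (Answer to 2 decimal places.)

10.14 labor-hours

Given the others contribute fully, the best deviation is to contribute 0 (any partial contribution still incurs the fine and gives up units whose private return 0.7400 is below 1).
Deviating from 39 to 0 saves 39 labor-hours but forfeits the deviator's share of the drop in the canal-maintenance pool: 3.7/5 × 39 = 28.86.
So the deviation gain is 39 − 28.86 = 10.14, and the fine must be at least 10.14 labor-hours to wipe it out.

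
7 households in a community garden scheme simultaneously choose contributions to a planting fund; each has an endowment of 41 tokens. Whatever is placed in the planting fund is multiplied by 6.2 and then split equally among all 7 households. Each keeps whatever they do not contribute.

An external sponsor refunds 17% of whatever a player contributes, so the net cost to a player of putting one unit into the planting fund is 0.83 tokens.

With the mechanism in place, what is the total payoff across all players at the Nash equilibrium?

1828.19 tokens

With the mechanism, a contributed unit returns (6.2/7) / 0.83 = 1.0671 per unit of net cost to the contributor — now above 1 — so contributing fully is weakly dominant for every player.
So the Nash equilibrium is full contribution by all 7; the group earns 7 × (41 × 0.17 + 6.2 × 41) = 1828.19.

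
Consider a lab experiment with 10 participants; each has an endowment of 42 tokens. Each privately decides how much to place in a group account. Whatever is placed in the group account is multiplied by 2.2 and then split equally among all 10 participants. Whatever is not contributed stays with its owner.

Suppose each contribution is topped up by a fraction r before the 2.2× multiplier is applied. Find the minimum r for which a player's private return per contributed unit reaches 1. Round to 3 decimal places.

3.545

With matching at rate r, one contributed unit becomes (1 + r) in the group account and returns 2.2 × (1 + r) / 10 to the contributor.
Setting this equal to 1: 1 + r = 10/2.2 = 4.5455.
So the minimum matching rate is r = 4.5455 − 1 = 3.545.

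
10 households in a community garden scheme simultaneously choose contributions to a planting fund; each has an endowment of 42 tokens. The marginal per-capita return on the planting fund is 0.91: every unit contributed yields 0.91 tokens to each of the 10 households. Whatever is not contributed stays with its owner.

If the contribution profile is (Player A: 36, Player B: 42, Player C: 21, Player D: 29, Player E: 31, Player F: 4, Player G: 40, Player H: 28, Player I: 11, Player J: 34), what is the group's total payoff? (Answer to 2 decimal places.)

2655.60 tokens

Total contributed: 36 + 42 + 21 + 29 + 31 + 4 + 40 + 28 + 11 + 34 = 276; total kept: 10 × 42 − 276 = 144.
The planting fund pays out 0.91 × 10 × 276 = 2511.60 in aggregate.
Group total = 144 + 2511.60 = 2655.60.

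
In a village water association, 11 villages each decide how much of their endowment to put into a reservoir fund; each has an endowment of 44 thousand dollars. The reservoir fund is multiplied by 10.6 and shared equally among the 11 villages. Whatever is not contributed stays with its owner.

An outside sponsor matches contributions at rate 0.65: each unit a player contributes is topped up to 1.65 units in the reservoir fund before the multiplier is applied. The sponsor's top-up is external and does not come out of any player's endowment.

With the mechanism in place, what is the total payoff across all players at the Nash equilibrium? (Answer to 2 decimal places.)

Under the mechanism each unit contributed yields 10.6 × 1.65 / 11 = 1.5900 back to its contributor per unit of net cost, which exceeds 1, making full contribution the dominant choice for everyone.
At the Nash equilibrium everyone contributes 44. Group total payoff = 10.6 × 1.65 × 484 = 8465.16.

8465.16 thousand dollars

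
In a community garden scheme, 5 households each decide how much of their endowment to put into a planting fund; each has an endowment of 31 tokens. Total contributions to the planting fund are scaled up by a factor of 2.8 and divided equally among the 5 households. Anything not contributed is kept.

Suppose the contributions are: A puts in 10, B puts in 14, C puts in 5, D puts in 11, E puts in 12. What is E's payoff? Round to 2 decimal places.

Total contributed: 10 + 14 + 5 + 11 + 12 = 52.
Each receives 2.8 × 52 / 5 = 29.12 from the planting fund.
E keeps 31 − 12 = 19, so E's payoff is 19 + 29.12 = 48.12.

48.12 tokens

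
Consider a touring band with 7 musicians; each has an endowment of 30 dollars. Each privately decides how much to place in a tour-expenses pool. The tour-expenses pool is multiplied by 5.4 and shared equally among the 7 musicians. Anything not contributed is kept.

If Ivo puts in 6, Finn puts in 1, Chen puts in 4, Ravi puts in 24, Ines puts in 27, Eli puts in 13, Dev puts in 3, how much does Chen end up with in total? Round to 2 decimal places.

Total contributed: 6 + 1 + 4 + 24 + 27 + 13 + 3 = 78.
Each receives 5.4 × 78 / 7 = 60.17 from the tour-expenses pool.
Chen keeps 30 − 4 = 26, so Chen's payoff is 26 + 60.17 = 86.17.

86.17 dollars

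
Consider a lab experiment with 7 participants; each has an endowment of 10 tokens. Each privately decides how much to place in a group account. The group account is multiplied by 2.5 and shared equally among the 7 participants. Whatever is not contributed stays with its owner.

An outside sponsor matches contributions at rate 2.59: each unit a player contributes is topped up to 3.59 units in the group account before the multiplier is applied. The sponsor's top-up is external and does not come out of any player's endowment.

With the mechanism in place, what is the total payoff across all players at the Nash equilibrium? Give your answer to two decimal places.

628.25 tokens

Under the mechanism each unit contributed yields 2.5 × 3.59 / 7 = 1.2821 back to its contributor per unit of net cost, which exceeds 1, making full contribution the dominant choice for everyone.
At the Nash equilibrium everyone contributes 10. Group total payoff = 2.5 × 3.59 × 70 = 628.25.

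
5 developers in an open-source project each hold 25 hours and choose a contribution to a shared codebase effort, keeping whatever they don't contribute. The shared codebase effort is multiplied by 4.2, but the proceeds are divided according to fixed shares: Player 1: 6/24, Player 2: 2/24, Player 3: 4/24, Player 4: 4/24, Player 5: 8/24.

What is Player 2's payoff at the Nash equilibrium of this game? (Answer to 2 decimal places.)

Each unit j contributes comes back to j as 4.2 × (j's share), so j prefers to contribute only if that share exceeds 1/4.2 = 0.2381; otherwise keeping the unit dominates.
Player 1 and Player 5 are above the threshold, contributing 25 each; the remaining 3 contribute 0. Total contributed: 50.
Player 2 keeps 25 and receives 4.2 × 50 × 2/24 = 17.50 from the shared codebase effort, for a payoff of 42.50.

42.50 hours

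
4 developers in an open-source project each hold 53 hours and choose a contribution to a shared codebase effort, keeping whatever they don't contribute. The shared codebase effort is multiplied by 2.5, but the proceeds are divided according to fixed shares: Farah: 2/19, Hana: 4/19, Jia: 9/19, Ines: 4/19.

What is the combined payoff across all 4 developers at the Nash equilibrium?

291.50 hours

Player j's private return per contributed unit is 2.5 × (j's share). Contributing is weakly dominant for j when that share is at least 1/2.5 = 0.4000, and contributing 0 is dominant otherwise.
Only Jia (9/19) clears that bar, contributing 53; the remaining 3 contribute 0. Total contributed: 53.
The shared codebase effort pays out 2.5 × 53 = 132.50 in total (split across the unequal shares, but the aggregate is all that matters for the group sum).
The 3 free-riders keep 53 each, adding 159. Group total = 159 + 132.50 = 291.50.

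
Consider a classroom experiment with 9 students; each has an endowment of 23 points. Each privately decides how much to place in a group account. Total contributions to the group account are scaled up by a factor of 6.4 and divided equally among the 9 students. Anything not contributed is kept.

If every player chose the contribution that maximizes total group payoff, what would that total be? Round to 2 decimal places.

1324.80 points

Each contributed unit returns 6.400 to the group as a whole (0.7111 to each of 9 players), which exceeds 1, so the social optimum is full contribution: group total = 6.400 × 207 = 1324.80.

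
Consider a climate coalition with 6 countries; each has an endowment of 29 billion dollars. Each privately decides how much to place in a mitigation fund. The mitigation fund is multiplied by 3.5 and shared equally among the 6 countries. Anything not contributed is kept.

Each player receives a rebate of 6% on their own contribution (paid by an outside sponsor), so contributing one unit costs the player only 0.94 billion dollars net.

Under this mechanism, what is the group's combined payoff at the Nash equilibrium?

The effective private return is (3.5/6) / 0.94 = 0.6206, which is still under 1, so the mechanism doesn't change anyone's dominant strategy: zero contribution.
Everyone keeps their endowment and the group total is 6 × 29 = 174.

174.00 billion dollars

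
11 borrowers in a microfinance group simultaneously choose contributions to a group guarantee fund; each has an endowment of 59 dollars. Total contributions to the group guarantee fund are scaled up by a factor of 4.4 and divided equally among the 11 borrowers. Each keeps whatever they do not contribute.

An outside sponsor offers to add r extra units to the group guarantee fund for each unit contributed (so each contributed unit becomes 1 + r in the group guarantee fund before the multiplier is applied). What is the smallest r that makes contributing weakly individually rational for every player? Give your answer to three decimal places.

1.500

With matching at rate r, one contributed unit becomes (1 + r) in the group guarantee fund and returns 4.4 × (1 + r) / 11 to the contributor.
Setting this equal to 1: 1 + r = 11/4.4 = 2.5000.
So the minimum matching rate is r = 2.5000 − 1 = 1.500.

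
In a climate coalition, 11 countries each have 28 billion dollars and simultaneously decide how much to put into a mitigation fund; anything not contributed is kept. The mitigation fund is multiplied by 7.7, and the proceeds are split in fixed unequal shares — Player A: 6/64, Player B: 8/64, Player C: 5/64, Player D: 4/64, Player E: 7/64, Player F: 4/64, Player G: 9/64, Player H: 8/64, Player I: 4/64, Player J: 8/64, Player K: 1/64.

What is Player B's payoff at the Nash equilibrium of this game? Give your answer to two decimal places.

A player with share s gets back 7.7·s per unit contributed, so full contribution is dominant for anyone with s > 1/7.7 = 0.1299 and zero contribution is dominant for anyone below.
The only share above 0.1299 is Player G's 9/64, contributing 28; the remaining 10 contribute 0. Total contributed: 28.
Player B keeps 28 and receives 7.7 × 28 × 8/64 = 26.95 from the mitigation fund, for a payoff of 54.95.

54.95 billion dollars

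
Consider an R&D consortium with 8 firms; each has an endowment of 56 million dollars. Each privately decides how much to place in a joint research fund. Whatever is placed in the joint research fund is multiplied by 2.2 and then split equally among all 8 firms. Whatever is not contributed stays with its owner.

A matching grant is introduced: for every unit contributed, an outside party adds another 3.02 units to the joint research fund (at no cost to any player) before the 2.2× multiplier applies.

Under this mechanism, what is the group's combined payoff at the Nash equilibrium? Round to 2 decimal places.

Under the mechanism each unit contributed yields 2.2 × 4.02 / 8 = 1.1055 back to its contributor per unit of net cost, which exceeds 1, making full contribution the dominant choice for everyone.
At the Nash equilibrium everyone contributes 56. Group total payoff = 2.2 × 4.02 × 448 = 3962.11.

3962.11 million dollars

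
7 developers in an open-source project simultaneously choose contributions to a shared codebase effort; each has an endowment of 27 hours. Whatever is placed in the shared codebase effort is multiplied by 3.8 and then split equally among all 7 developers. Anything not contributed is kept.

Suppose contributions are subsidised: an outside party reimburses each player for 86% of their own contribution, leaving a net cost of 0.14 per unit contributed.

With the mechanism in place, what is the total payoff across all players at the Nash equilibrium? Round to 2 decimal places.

The effective private return per unit is now (3.8/7) / 0.14 = 3.8776 > 1, so every player's dominant strategy flips to full contribution.
At the Nash equilibrium everyone contributes 27. Group total payoff = 7 × (27 × 0.86 + 3.8 × 27) = 880.74.

880.74 hours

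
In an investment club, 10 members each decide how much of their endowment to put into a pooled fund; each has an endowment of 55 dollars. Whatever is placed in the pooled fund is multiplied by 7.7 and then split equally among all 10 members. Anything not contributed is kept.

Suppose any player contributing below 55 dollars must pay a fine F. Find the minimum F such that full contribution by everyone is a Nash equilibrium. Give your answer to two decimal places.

12.65 dollars

Given the others contribute fully, the best deviation is to contribute 0 (any partial contribution still incurs the fine and gives up units whose private return 0.7700 is below 1).
Deviating from 55 to 0 saves 55 dollars but forfeits the deviator's share of the drop in the pooled fund: 7.7/10 × 55 = 42.35.
So the deviation gain is 55 − 42.35 = 12.65, and the fine must be at least 12.65 dollars to wipe it out.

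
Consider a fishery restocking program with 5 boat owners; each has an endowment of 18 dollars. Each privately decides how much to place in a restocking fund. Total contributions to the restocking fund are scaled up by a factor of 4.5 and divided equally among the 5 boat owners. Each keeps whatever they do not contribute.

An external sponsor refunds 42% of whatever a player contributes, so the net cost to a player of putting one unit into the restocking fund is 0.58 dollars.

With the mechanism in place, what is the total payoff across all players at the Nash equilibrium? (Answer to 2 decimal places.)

442.80 dollars

The effective private return per unit is now (4.5/5) / 0.58 = 1.5517 > 1, so every player's dominant strategy flips to full contribution.
So the Nash equilibrium is full contribution by all 5; the group earns 5 × (18 × 0.42 + 4.5 × 18) = 442.80.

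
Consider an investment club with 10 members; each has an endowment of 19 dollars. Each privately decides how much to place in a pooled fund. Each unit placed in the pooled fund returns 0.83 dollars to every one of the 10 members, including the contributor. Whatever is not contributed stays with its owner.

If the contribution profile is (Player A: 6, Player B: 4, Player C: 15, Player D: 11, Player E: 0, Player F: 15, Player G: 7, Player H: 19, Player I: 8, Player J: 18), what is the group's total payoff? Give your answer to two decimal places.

941.90 dollars

Total contributed: 6 + 4 + 15 + 11 + 0 + 15 + 7 + 19 + 8 + 18 = 103; total kept: 10 × 19 − 103 = 87.
The pooled fund pays out 0.83 × 10 × 103 = 854.90 in aggregate.
Group total = 87 + 854.90 = 941.90.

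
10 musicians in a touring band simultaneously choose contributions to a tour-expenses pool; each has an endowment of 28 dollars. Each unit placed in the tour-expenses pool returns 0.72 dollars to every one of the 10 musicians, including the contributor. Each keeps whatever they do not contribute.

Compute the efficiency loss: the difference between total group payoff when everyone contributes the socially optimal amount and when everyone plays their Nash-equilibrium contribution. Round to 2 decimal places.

1736.00 dollars

The private return per contributed unit is 0.72 < 1, so contributing 0 is dominant for every player. At the Nash equilibrium everyone keeps their 28, and the group total is 10 × 28 = 280.
Each contributed unit returns 7.200 to the group as a whole (0.72 to each of 10 players), which exceeds 1, so the social optimum is full contribution: group total = 7.200 × 280 = 2016.00.
Efficiency loss = 2016.00 − 280 = 1736.00.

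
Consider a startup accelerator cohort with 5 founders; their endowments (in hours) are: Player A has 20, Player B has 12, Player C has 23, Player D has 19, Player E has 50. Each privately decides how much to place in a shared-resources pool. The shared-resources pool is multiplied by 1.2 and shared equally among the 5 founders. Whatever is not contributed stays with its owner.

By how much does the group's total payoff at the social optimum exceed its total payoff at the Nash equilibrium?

The private return per contributed unit is 1.2/5 = 0.2400 < 1 for every player regardless of endowment, so the Nash equilibrium is zero contribution and the group total is Σ E_j = 20 + 12 + 23 + 19 + 50 = 124.
Each contributed unit returns 1.200 to the group, so the social optimum is full contribution by everyone: group total = 1.200 × 124 = 148.80.
Efficiency loss = (1.200 − 1) × 124 = 24.80.

24.80 hours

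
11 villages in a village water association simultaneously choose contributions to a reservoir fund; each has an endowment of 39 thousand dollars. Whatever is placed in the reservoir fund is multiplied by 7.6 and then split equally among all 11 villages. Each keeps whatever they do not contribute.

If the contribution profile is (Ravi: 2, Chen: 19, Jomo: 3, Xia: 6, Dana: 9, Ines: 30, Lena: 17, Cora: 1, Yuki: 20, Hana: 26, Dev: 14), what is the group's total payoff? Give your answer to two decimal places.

Total contributed: 2 + 19 + 3 + 6 + 9 + 30 + 17 + 1 + 20 + 26 + 14 = 147; total kept: 11 × 39 − 147 = 282.
The reservoir fund pays out 7.6 × 147 = 1117.20 in aggregate.
Group total = 282 + 1117.20 = 1399.20.

1399.20 thousand dollars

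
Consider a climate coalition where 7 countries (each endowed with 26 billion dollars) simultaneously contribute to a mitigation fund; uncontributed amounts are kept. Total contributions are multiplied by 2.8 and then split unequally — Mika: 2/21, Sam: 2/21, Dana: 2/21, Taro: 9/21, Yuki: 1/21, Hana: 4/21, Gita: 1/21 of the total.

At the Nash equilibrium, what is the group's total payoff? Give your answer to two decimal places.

A player with share s gets back 2.8·s per unit contributed, so full contribution is dominant for anyone with s > 1/2.8 = 0.3571 and zero contribution is dominant for anyone below.
The only share above 0.3571 is Taro's 9/21, contributing 26; the remaining 6 contribute 0. Total contributed: 26.
The mitigation fund pays out 2.8 × 26 = 72.80 in total (split across the unequal shares, but the aggregate is all that matters for the group sum).
The 6 free-riders keep 26 each, adding 156. Group total = 156 + 72.80 = 228.80.

228.80 billion dollars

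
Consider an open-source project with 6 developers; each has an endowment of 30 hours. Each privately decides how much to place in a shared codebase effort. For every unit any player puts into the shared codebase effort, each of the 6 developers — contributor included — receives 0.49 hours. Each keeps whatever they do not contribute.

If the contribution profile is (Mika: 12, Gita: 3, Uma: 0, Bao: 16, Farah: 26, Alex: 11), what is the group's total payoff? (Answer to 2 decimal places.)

311.92 hours

Total contributed: 12 + 3 + 0 + 16 + 26 + 11 = 68; total kept: 6 × 30 − 68 = 112.
The shared codebase effort pays out 0.49 × 6 × 68 = 199.92 in aggregate.
Group total = 112 + 199.92 = 311.92.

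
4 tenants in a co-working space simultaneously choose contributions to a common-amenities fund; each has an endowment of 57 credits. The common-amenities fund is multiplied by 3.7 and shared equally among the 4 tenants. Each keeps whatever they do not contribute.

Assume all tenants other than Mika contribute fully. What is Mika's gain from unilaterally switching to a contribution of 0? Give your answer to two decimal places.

4.28 credits

Switching from a contribution of 57 to 0 lets Mika keep an extra 57 credits, but lowers the common-amenities fund by 57, which costs Mika their own share of that drop: 3.7/4 × 57 = 52.72.
Net gain = 57 − 52.72 = 4.28. The private return per contributed unit (0.9250) is below 1, so free-riding is indeed the best response regardless of what the others do.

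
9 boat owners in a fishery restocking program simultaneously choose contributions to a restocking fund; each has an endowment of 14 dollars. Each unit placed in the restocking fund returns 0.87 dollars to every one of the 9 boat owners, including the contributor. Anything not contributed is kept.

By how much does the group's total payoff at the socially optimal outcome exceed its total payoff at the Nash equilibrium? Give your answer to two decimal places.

860.58 dollars

The private return per contributed unit is 0.87 < 1, so contributing 0 is dominant for every player. At the Nash equilibrium everyone keeps their 14, and the group total is 9 × 14 = 126.
Each contributed unit returns 7.830 to the group as a whole (0.87 to each of 9 players), which exceeds 1, so the social optimum is full contribution: group total = 7.830 × 126 = 986.58.
Efficiency loss = 986.58 − 126 = 860.58.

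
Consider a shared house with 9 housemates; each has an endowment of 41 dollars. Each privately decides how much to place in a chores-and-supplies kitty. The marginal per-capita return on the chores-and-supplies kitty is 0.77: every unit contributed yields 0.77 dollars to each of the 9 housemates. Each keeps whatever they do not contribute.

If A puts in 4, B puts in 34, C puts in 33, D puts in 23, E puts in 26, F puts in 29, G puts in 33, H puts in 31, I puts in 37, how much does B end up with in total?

Total contributed: 4 + 34 + 33 + 23 + 26 + 29 + 33 + 31 + 37 = 250.
Each receives 0.77 × 250 = 192.50 from the chores-and-supplies kitty.
B keeps 41 − 34 = 7, so B's payoff is 7 + 192.50 = 199.50.

199.50 dollars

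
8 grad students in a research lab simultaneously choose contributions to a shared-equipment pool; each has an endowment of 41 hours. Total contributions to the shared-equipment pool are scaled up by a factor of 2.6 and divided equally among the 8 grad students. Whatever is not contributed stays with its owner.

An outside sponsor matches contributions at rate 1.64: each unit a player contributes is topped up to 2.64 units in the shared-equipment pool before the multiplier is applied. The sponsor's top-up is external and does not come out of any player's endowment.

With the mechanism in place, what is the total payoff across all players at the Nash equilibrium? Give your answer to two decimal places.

With the mechanism, a contributed unit returns 2.6 × 2.64 / 8 = 0.8580 per unit of net cost — still below 1 — so contributing 0 remains dominant for every player.
Everyone keeps their endowment and the group total is 8 × 41 = 328.

328.00 hours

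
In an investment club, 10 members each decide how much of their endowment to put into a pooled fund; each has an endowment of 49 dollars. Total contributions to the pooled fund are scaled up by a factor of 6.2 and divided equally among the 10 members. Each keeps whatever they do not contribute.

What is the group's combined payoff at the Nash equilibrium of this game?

490.00 dollars

Each contributed unit returns 6.2/10 = 0.6200 to its contributor — below 1 — so contributing 0 is dominant for every player. At the Nash equilibrium everyone keeps their 49, and the group total is 10 × 49 = 490.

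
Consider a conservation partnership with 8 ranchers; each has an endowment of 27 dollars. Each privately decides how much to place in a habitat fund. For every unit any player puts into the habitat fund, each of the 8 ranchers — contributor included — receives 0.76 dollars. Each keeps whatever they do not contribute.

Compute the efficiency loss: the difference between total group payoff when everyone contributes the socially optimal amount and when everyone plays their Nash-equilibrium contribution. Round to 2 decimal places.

1097.28 dollars

The private return per contributed unit is 0.76 < 1, so contributing 0 is dominant for every player. At the Nash equilibrium everyone keeps their 27, and the group total is 8 × 27 = 216.
Each contributed unit returns 6.080 to the group as a whole (0.76 to each of 8 players), which exceeds 1, so the social optimum is full contribution: group total = 6.080 × 216 = 1313.28.
Efficiency loss = 1313.28 − 216 = 1097.28.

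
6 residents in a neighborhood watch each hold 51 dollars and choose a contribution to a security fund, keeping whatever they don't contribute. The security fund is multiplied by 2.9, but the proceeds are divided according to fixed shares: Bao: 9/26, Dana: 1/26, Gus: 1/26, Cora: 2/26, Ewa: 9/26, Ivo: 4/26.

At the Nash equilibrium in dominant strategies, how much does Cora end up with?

73.75 dollars

Each unit j contributes comes back to j as 2.9 × (j's share), so j prefers to contribute only if that share exceeds 1/2.9 = 0.3448; otherwise keeping the unit dominates.
The shares above 0.3448 belong to Bao and Ewa, contributing 51 each; the remaining 4 contribute 0. Total contributed: 102.
Cora keeps 51 and receives 2.9 × 102 × 2/26 = 22.75 from the security fund, for a payoff of 73.75.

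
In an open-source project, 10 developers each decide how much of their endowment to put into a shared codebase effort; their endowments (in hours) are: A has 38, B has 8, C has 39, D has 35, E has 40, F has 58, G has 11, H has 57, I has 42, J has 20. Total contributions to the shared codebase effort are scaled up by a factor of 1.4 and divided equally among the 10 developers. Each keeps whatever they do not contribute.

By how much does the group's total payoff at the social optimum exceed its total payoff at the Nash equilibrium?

139.20 hours

The private return per contributed unit is 1.4/10 = 0.1400 < 1 for every player regardless of endowment, so the Nash equilibrium is zero contribution and the group total is Σ E_j = 38 + 8 + 39 + 35 + 40 + 58 + 11 + 57 + 42 + 20 = 348.
Each contributed unit returns 1.400 to the group, so the social optimum is full contribution by everyone: group total = 1.400 × 348 = 487.20.
Efficiency loss = (1.400 − 1) × 348 = 139.20.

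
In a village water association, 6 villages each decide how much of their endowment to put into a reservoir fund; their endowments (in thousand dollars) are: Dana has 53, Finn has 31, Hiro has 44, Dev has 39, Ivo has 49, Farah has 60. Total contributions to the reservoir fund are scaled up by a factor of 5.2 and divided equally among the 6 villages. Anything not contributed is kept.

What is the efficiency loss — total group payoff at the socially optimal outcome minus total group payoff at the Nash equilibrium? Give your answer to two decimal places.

1159.20 thousand dollars

The private return per contributed unit is 5.2/6 = 0.8667 < 1 for every player regardless of endowment, so the Nash equilibrium is zero contribution and the group total is Σ E_j = 53 + 31 + 44 + 39 + 49 + 60 = 276.
Each contributed unit returns 5.200 to the group, so the social optimum is full contribution by everyone: group total = 5.200 × 276 = 1435.20.
Efficiency loss = (5.200 − 1) × 276 = 1159.20.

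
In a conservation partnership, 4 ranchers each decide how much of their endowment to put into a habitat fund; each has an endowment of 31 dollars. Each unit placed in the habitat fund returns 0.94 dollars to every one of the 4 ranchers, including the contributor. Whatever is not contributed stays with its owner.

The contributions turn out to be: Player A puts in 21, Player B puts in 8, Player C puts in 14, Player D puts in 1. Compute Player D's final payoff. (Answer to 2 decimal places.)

Total contributed: 21 + 8 + 14 + 1 = 44.
Each receives 0.94 × 44 = 41.36 from the habitat fund.
Player D keeps 31 − 1 = 30, so Player D's payoff is 30 + 41.36 = 71.36.

71.36 dollars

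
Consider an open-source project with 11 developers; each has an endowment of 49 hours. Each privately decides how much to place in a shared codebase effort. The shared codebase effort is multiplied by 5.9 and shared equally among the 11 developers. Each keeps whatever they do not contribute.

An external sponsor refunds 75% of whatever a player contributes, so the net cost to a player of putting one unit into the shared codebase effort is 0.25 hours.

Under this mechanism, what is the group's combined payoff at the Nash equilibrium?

With the mechanism, a contributed unit returns (5.9/11) / 0.25 = 2.1455 per unit of net cost to the contributor — now above 1 — so contributing fully is weakly dominant for every player.
So the Nash equilibrium is full contribution by all 11; the group earns 11 × (49 × 0.75 + 5.9 × 49) = 3584.35.

3584.35 hours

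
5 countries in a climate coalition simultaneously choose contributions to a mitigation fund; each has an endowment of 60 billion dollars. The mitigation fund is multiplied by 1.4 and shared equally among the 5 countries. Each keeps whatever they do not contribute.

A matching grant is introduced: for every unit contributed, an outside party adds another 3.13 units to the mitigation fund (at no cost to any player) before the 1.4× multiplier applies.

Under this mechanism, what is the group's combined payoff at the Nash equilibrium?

The effective private return per unit is now 1.4 × 4.13 / 5 = 1.1564 > 1, so every player's dominant strategy flips to full contribution.
So the Nash equilibrium is full contribution by all 5; the group earns 1.4 × 4.13 × 300 = 1734.60.

1734.60 billion dollars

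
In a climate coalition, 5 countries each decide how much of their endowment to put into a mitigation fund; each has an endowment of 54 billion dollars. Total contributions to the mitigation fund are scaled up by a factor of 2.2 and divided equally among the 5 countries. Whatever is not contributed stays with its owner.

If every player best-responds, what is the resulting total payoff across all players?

270.00 billion dollars

Each contributed unit returns 2.2/5 = 0.4400 to its contributor — below 1 — so contributing 0 is dominant for every player. At the Nash equilibrium everyone keeps their 54, and the group total is 5 × 54 = 270.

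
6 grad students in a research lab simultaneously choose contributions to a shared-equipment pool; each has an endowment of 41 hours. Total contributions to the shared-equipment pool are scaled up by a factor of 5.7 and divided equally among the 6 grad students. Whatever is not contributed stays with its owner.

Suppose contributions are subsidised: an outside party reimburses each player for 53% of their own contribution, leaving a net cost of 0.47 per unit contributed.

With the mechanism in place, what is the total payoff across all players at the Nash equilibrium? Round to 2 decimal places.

The effective private return per unit is now (5.7/6) / 0.47 = 2.0213 > 1, so every player's dominant strategy flips to full contribution.
So the Nash equilibrium is full contribution by all 6; the group earns 6 × (41 × 0.53 + 5.7 × 41) = 1532.58.

1532.58 hours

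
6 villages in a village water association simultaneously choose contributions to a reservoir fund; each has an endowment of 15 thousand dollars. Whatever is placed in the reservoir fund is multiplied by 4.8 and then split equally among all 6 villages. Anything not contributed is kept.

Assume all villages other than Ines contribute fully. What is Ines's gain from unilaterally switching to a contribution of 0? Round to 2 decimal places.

3.00 thousand dollars

Switching from a contribution of 15 to 0 lets Ines keep an extra 15 thousand dollars, but lowers the reservoir fund by 15, which costs Ines their own share of that drop: 4.8/6 × 15 = 12.00.
Net gain = 15 − 12.00 = 3.00. The private return per contributed unit (0.8000) is below 1, so free-riding is indeed the best response regardless of what the others do.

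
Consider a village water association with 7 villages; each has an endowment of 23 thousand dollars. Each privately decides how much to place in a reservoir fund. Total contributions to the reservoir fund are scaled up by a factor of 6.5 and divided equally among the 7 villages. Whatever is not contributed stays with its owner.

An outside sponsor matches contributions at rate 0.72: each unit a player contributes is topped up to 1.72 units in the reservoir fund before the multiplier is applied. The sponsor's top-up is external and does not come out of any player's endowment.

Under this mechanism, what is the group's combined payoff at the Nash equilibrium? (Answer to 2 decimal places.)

The effective private return per unit is now 6.5 × 1.72 / 7 = 1.5971 > 1, so every player's dominant strategy flips to full contribution.
So the Nash equilibrium is full contribution by all 7; the group earns 6.5 × 1.72 × 161 = 1799.98.

1799.98 thousand dollars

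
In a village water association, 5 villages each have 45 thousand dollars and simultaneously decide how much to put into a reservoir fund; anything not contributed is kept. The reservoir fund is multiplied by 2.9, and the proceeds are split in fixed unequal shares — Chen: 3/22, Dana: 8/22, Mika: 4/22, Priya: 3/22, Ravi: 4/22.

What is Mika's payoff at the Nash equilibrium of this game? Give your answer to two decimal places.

68.73 thousand dollars

A player with share s gets back 2.9·s per unit contributed, so full contribution is dominant for anyone with s > 1/2.9 = 0.3448 and zero contribution is dominant for anyone below.
The only share above 0.3448 is Dana's 8/22, contributing 45; the remaining 4 contribute 0. Total contributed: 45.
Mika keeps 45 and receives 2.9 × 45 × 4/22 = 23.73 from the reservoir fund, for a payoff of 68.73.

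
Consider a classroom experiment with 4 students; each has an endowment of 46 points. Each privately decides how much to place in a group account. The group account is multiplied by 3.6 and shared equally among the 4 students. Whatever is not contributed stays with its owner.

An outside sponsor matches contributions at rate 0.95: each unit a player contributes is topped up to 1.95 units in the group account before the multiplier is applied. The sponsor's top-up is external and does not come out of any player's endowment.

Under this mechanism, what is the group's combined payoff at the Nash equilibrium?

The effective private return per unit is now 3.6 × 1.95 / 4 = 1.7550 > 1, so every player's dominant strategy flips to full contribution.
So the Nash equilibrium is full contribution by all 4; the group earns 3.6 × 1.95 × 184 = 1291.68.

1291.68 points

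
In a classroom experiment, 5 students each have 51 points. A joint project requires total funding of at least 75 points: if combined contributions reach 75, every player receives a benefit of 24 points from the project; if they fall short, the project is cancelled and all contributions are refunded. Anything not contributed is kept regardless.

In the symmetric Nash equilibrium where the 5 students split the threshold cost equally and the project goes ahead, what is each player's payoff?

60 points

Equal share of the threshold: 75/5 = 15.
At this profile no one gains by cutting their contribution: any cut drops the total below 75, the project is cancelled, contributions are refunded, and the deviator ends with 51, which is less than 51 − 15 + 24 = 60. Contributing more than 15 just wastes the excess. So contributing exactly 15 is a best response.
Each player's payoff: 51 − 15 + 24 = 60.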